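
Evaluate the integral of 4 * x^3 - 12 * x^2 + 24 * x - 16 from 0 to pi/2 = -16 + ((-1 + pi/2)^2 + 3)^2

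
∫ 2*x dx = x^2 + C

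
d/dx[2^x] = 2^x*log(2)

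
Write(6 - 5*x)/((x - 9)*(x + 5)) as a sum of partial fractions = -31/(14*(x + 5)) - 39/(14*(x - 9))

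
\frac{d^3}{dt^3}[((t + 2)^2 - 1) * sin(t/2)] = -t^2*cos(t/2)/8 - 3*t*sin(t/2)/2 - t*cos(t/2)/2 - 3*sin(t/2) + 21*cos(t/2)/8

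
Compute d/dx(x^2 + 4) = 2*x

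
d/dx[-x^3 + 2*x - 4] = 2 - 3*x^2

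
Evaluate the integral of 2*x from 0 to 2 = 4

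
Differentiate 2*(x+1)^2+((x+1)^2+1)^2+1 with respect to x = 4*x^3 + 12*x^2 + 20*x + 12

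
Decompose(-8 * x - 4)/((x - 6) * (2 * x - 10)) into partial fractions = 22/(x - 5) - 26/(x - 6)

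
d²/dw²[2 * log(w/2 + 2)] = -2/(w^2 + 8*w + 16)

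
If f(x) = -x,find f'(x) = -1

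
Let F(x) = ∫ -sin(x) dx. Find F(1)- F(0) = -1 + cos(1)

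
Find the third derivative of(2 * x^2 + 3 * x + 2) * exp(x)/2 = x^2*exp(x) + 15*x*exp(x)/2 + 23*exp(x)/2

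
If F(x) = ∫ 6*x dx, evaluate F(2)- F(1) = 9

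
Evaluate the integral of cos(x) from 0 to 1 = sin(1)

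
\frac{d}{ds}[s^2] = 2*s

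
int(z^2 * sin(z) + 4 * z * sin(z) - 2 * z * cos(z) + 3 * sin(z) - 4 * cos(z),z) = (1 - (z + 2)^2)*cos(z) + C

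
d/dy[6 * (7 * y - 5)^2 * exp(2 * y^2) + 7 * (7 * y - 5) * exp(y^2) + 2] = 1176*y^3*exp(2*y^2) - 1680*y^2*exp(2*y^2) + 98*y^2*exp(y^2) + 1188*y*exp(2*y^2) - 70*y*exp(y^2) - 420*exp(2*y^2) + 49*exp(y^2)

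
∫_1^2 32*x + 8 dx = 56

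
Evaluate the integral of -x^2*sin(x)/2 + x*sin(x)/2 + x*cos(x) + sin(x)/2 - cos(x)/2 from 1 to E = (-E - 1 + exp(2))*cos(E)/2 + cos(1)/2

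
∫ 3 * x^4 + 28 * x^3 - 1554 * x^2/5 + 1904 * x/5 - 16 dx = 3*x^5/5 + 7*x^4 - 518*x^3/5 + 952*x^2/5 - 16*x + C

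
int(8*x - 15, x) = 4*x^2 - 15*x + C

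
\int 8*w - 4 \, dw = 4*w^2 - 4*w + C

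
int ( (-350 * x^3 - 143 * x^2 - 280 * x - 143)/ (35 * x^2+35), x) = -5*x^2 - 143*x/35 + log(x^2 + 1) + C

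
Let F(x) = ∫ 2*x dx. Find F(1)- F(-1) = 0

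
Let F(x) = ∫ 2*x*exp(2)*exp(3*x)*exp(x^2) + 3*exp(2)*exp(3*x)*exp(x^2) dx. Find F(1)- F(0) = -exp(2) + exp(6)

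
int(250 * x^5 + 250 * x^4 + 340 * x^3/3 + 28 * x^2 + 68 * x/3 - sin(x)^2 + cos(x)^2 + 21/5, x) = 125*x^6/3 + 50*x^5 + 85*x^4/3 + 28*x^3/3 + 34*x^2/3 + 21*x/5 + sin(2*x)/2 + C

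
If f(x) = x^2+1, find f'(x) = 2*x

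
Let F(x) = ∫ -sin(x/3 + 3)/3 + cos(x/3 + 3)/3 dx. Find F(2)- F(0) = cos(11/3) + sin(11/3) - sin(3) - cos(3)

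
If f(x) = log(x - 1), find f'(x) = 1/(x - 1)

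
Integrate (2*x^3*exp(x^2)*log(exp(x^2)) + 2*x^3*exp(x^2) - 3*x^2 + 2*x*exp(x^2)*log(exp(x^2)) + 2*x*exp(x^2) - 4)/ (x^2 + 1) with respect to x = x^2*exp(x^2) - 3*x + acot(x) + C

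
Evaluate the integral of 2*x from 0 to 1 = 1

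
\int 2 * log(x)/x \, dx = log(x)^2 + C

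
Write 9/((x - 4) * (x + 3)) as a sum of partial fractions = -9/(7*(x + 3)) + 9/(7*(x - 4))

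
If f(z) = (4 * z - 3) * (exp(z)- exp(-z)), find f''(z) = (4*z*exp(2*z) - 4*z + 5*exp(2*z) + 11)*exp(-z)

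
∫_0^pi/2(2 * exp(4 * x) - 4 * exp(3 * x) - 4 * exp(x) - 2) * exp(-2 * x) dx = -4 + (-2 - exp(-pi/2) + exp(pi/2))^2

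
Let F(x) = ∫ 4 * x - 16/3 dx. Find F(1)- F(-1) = -32/3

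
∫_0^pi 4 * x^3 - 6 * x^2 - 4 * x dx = -8 + (-2 + pi)^2*(1 + (1 + pi)^2)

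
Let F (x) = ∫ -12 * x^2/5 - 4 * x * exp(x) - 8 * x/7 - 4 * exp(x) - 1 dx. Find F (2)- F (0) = -8*exp(2) - 374/35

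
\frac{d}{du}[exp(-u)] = -exp(-u)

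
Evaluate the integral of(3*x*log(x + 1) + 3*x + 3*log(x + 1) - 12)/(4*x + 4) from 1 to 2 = -3*log(3)/2 + 9*log(2)/4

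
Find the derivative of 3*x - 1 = 3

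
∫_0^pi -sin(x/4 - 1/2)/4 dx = -cos(1/2) + sin((2 + pi)/4)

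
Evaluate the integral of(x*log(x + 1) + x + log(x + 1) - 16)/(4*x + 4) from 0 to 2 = -7*log(3)/2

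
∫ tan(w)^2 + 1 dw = tan(w) + C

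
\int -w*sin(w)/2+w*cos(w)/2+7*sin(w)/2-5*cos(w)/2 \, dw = sqrt(2)*(w - 6)*sin(w + pi/4)/2 + C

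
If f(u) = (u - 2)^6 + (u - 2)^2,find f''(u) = 30*u^4 - 240*u^3 + 720*u^2 - 960*u + 482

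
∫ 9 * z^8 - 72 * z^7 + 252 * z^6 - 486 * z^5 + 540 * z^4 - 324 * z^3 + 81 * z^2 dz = z^9 - 9*z^8 + 36*z^7 - 81*z^6 + 108*z^5 - 81*z^4 + 27*z^3 + C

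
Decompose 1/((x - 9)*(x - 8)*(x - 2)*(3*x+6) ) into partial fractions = -1/(1320*(x + 2)) + 1/(504*(x - 2)) - 1/(180*(x - 8)) + 1/(231*(x - 9))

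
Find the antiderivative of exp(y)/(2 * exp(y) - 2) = log(exp(y) - 1)/2 + C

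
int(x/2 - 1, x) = x^2/4 - x + C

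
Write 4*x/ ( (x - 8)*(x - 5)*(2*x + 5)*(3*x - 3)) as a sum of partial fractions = 16/(1323*(2*x + 5)) + 1/(147*(x - 1)) - 1/(27*(x - 5)) + 32/(1323*(x - 8))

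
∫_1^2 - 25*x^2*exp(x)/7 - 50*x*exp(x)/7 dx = -100*exp(2)/7 + 25*E/7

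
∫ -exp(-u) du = exp(-u) + C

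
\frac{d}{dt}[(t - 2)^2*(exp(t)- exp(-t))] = (t^2*exp(2*t) + t^2 - 2*t*exp(2*t) - 6*t + 8)*exp(-t)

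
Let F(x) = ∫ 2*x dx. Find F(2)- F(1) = 3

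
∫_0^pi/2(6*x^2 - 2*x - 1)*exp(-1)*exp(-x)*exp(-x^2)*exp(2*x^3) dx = -exp(-1) + exp(-pi^2/4 - pi/2 - 1 + pi^3/4)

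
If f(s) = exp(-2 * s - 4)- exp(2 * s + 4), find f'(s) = (-2*exp(4*s + 8) - 2)*exp(-2*s - 4)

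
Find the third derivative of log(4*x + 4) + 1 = 2/(x^3 + 3*x^2 + 3*x + 1)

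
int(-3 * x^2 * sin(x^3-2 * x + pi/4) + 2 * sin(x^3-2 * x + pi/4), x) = cos(x^3 - 2*x + pi/4) + C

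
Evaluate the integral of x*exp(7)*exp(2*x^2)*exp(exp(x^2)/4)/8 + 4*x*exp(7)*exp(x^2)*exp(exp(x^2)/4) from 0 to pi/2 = -29*exp(29/4)/4 + (exp(pi^2/4)/4 + 7)*exp(exp(pi^2/4)/4 + 7)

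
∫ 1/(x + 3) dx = log(2*x/3 + 2) + C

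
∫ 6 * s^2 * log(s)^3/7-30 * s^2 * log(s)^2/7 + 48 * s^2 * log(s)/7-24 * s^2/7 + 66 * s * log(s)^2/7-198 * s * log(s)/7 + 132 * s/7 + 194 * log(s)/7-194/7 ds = 2*s*log(s) - 4*s + 2*(s*log(s) - 2*s + 5)^3/7 + 3*(s*log(s) - 2*s + 5)^2/7 + C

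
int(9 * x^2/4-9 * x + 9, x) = 3*x^3/4 - 9*x^2/2 + 9*x + C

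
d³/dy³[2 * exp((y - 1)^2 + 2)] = 16*y^3*exp(y^2 - 2*y + 3) - 48*y^2*exp(y^2 - 2*y + 3) + 72*y*exp(y^2 - 2*y + 3) - 40*exp(y^2 - 2*y + 3)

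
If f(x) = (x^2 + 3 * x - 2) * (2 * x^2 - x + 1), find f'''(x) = 48*x + 30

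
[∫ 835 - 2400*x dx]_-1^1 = 1670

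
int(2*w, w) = w^2 + C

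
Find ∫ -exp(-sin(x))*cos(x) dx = exp(-sin(x)) + C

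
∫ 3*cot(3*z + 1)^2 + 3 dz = -cot(3*z + 1) + C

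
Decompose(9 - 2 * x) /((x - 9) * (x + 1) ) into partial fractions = -11/(10*(x + 1)) - 9/(10*(x - 9))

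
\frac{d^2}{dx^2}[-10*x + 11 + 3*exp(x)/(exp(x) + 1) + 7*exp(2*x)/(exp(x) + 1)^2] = (-17*exp(3*x) + 28*exp(2*x) + 3*exp(x))/(exp(4*x) + 4*exp(3*x) + 6*exp(2*x) + 4*exp(x) + 1)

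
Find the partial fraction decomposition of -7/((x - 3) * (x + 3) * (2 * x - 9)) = -28/(45*(2*x - 9)) - 7/(90*(x + 3)) + 7/(18*(x - 3))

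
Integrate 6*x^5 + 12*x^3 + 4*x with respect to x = x^6 + 3*x^4 + 2*x^2 + C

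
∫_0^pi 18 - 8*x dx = -(3 - 2*pi)^2 + 9 + 6*pi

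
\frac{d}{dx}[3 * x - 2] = 3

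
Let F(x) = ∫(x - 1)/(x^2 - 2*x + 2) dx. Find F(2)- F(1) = log(2)/2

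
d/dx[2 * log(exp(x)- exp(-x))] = (2*exp(2*x) + 2)/(exp(2*x) - 1)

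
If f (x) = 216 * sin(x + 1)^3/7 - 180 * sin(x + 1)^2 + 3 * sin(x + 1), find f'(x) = -180*sin(2*x + 2) + 183*cos(x + 1)/7 - 162*cos(3*x + 3)/7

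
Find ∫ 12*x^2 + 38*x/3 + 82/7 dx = 4*x^3 + 19*x^2/3 + 82*x/7 + C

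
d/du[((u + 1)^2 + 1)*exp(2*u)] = 2*u^2*exp(2*u) + 6*u*exp(2*u) + 6*exp(2*u)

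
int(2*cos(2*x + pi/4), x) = sin(2*x + pi/4) + C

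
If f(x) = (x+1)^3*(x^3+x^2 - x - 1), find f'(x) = 6*x^5 + 20*x^4 + 20*x^3 - 10*x - 4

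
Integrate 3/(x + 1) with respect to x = log(3*(x + 1)^3) + C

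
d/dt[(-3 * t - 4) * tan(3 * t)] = -9*t/cos(3*t)^2 - 3*tan(3*t) - 12/cos(3*t)^2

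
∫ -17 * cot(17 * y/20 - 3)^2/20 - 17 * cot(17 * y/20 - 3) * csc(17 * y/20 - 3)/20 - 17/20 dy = cot(17*y/20 - 3) + csc(17*y/20 - 3) + C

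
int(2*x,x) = x^2 + C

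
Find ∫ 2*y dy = y^2 + C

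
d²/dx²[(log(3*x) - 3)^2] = (-2*log(x) - 2*log(3) + 8)/x^2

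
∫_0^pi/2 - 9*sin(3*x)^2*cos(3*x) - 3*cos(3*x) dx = 2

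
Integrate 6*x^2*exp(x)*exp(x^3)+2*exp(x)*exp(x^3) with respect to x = 2*exp(x*(x^2 + 1)) + C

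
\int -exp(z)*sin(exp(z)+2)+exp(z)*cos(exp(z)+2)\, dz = sqrt(2)*sin(exp(z) + pi/4 + 2) + C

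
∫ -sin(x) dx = cos(x) + C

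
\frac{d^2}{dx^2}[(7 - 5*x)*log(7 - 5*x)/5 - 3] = -5/(5*x - 7)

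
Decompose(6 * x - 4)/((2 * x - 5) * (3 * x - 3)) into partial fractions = 22/(9*(2*x - 5)) - 2/(9*(x - 1))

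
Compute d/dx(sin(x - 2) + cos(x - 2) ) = -sin(x - 2) + cos(x - 2)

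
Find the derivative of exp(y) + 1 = exp(y)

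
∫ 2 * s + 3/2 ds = s^2 + 3*s/2 + C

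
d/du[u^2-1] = 2*u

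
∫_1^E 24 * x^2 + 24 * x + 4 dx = -25 - 2*E + (1 + 2*E)^3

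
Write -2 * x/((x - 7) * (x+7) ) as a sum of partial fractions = -1/(x + 7) - 1/(x - 7)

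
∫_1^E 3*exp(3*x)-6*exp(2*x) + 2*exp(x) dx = -exp(E) - (-1 + E)^3 + E + (-1 + exp(E))^3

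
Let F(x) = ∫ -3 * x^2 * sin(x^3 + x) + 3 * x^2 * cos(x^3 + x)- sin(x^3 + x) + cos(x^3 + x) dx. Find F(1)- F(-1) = 2*sin(2)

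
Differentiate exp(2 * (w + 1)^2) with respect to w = 4*w*exp(2*w^2 + 4*w + 2) + 4*exp(2*w^2 + 4*w + 2)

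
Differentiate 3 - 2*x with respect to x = -2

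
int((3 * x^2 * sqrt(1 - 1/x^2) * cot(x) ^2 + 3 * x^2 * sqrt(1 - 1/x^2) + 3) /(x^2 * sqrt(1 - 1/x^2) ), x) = -3*acsc(x) - 3/tan(x) + C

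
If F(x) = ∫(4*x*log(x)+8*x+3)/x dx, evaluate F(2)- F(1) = 4 + 11*log(2)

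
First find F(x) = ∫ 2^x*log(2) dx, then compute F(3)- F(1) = 6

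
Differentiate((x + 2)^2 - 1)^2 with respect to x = 4*x^3 + 24*x^2 + 44*x + 24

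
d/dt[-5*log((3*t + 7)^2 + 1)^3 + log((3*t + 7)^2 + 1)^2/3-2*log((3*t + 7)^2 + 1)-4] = (-270*t*log(9*t^2 + 42*t + 50)^2 + 12*t*log(9*t^2 + 42*t + 50) - 36*t - 630*log(9*t^2 + 42*t + 50)^2 + 28*log(9*t^2 + 42*t + 50) - 84)/(9*t^2 + 42*t + 50)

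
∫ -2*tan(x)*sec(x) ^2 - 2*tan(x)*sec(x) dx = -(sec(x) + 2)*sec(x) + C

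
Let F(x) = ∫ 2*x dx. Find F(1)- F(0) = 1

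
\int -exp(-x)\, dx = exp(-x) + C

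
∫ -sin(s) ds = cos(s) + C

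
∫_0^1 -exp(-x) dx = -1 + exp(-1)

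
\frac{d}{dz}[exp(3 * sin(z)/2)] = 3*exp(3*sin(z)/2)*cos(z)/2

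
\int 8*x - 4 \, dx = 4*x^2 - 4*x + C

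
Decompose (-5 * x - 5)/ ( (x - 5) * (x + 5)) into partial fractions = -2/(x + 5) - 3/(x - 5)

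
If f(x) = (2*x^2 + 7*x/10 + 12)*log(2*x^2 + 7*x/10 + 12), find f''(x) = (800*x^2*log(2*x^2 + 7*x/10 + 12) + 2400*x^2 + 280*x*log(2*x^2 + 7*x/10 + 12) + 840*x + 4800*log(2*x^2 + 7*x/10 + 12) + 4849)/(200*x^2 + 70*x + 1200)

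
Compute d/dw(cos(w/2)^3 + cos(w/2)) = (3*sin(w/2)^2/2 - 2)*sin(w/2)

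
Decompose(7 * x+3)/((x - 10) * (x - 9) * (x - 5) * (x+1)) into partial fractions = 1/(165*(x + 1)) + 19/(60*(x - 5)) - 33/(20*(x - 9)) + 73/(55*(x - 10))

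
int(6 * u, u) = 3*u^2 + C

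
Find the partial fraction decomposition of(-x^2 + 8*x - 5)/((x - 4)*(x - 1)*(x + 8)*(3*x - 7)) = -111/(310*(3*x - 7)) + 133/(3348*(x + 8)) + 1/(54*(x - 1)) + 11/(180*(x - 4))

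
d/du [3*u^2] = 6*u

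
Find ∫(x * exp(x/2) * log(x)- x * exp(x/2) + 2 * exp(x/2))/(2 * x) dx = (log(x) - 1)*exp(x/2) + C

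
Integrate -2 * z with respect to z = -z^2 + C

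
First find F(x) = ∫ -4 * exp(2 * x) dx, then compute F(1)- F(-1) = -2*exp(2) + 2*exp(-2)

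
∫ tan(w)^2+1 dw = tan(w) + C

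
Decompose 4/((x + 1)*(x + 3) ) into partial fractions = -2/(x + 3) + 2/(x + 1)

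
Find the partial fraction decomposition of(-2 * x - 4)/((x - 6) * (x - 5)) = 14/(x - 5) - 16/(x - 6)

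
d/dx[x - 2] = 1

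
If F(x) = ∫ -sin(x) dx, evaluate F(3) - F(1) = cos(3) - cos(1)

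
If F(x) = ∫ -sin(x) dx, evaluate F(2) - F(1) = -cos(1) + cos(2)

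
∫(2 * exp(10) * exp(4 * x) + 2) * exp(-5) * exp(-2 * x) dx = 2*sinh(2*x + 5) + C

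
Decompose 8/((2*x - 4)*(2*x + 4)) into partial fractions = -1/(2*(x + 2)) + 1/(2*(x - 2))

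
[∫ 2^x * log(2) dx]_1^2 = 2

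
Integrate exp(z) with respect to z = exp(z) + C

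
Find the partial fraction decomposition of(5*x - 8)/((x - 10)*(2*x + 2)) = 13/(22*(x + 1)) + 21/(11*(x - 10))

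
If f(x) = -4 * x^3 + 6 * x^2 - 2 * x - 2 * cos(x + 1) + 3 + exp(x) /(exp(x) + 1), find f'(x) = (-12*x^2*exp(2*x) - 24*x^2*exp(x) - 12*x^2 + 12*x*exp(2*x) + 24*x*exp(x) + 12*x + 2*exp(2*x)*sin(x + 1) - 2*exp(2*x) + 4*exp(x)*sin(x + 1) - 3*exp(x) + 2*sin(x + 1) - 2)/(exp(2*x) + 2*exp(x) + 1)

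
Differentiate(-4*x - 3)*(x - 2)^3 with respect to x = -16*x^3 + 63*x^2 - 60*x - 4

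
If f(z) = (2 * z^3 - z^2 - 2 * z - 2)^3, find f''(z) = 576*z^7 - 672*z^6 - 756*z^5 - 30*z^4 + 840*z^3 + 360*z^2 - 48*z - 72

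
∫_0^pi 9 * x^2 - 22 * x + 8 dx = -4 + (-2 + pi)^2*(1 + 3*pi)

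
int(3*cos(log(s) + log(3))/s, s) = 3*sin(log(3*s)) + C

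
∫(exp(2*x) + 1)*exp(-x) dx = 2*sinh(x) + C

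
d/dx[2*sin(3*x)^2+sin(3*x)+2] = 6*sin(6*x) + 3*cos(3*x)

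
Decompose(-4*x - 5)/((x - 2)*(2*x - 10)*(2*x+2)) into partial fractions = -1/(72*(x + 1)) + 13/(36*(x - 2)) - 25/(72*(x - 5))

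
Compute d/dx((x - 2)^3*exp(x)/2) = x^3*exp(x)/2 - 3*x^2*exp(x)/2 + 2*exp(x)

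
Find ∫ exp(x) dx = exp(x) + C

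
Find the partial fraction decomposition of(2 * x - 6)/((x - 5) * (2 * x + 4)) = 5/(7*(x + 2)) + 2/(7*(x - 5))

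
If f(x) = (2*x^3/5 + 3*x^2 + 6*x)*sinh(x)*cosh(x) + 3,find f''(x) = 4*x^3*sinh(2*x)/5 + 6*x^2*sinh(2*x) + 12*x^2*cosh(2*x)/5 + 66*x*sinh(2*x)/5 + 12*x*cosh(2*x) + 3*sinh(2*x) + 12*cosh(2*x)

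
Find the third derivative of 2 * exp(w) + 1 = 2*exp(w)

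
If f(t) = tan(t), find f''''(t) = 24*tan(t)^5 + 40*tan(t)^3 + 16*tan(t)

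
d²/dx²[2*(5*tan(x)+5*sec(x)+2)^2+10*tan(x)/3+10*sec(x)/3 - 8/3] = 10*(230*sin(x) + 52*sin(2*x)/3 - 10*sin(3*x) + 65*cos(x)/3 + 60*cos(2*x)*tan(x)^2 - 20*cos(2*x) - 13*cos(3*x)/3 + 60*tan(x)^2 + 100)/(cos(2*x) + 1)^2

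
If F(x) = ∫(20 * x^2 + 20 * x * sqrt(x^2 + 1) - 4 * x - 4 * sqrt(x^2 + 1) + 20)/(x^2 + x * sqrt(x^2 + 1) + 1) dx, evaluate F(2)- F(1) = -4*log(2 + sqrt(5)) + 4*log(1 + sqrt(2)) + 20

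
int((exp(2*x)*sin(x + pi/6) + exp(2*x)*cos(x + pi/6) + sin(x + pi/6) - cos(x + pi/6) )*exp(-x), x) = 2*sin(x + pi/6)*sinh(x) + C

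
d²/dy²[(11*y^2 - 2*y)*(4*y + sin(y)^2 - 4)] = 22*y^2*cos(2*y) + 44*y*sin(2*y) - 4*y*cos(2*y) + 264*y - 4*sin(2*y) - 11*cos(2*y) - 93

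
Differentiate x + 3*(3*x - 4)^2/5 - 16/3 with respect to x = 54*x/5 - 67/5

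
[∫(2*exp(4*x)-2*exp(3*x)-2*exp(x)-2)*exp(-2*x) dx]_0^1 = -1 + (-1 - exp(-1) + E)^2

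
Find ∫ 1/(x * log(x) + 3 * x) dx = log(log(x) + 3) + C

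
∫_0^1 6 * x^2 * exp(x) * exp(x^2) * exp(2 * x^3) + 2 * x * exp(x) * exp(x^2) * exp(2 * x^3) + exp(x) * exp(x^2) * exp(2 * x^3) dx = -1 + exp(4)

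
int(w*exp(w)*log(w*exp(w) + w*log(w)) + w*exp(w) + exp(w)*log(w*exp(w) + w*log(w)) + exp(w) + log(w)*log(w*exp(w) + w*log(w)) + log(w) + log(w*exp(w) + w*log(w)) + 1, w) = w*(exp(w) + log(w))*log(w*(exp(w) + log(w))) + C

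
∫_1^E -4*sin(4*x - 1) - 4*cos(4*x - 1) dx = cos(1 - 4*E) + sin(3) + sin(1 - 4*E) - cos(3)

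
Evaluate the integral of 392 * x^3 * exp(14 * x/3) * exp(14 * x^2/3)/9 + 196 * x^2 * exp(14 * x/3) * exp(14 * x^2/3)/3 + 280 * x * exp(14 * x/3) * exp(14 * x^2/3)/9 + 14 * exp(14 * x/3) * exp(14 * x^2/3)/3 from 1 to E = -28*exp(28/3)/3 + 2*(7 + 7*E)*exp(1 + 2*E*(7 + 7*E)/3)/3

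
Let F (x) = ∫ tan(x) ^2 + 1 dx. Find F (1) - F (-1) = 2*tan(1)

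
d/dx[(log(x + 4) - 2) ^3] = (3*log(x + 4)^2 - 12*log(x + 4) + 12)/(x + 4)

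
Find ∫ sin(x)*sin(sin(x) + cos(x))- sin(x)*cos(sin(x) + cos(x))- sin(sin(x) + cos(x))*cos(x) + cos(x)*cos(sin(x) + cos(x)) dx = sqrt(2)*sin(sqrt(2)*sin(x + pi/4) + pi/4) + C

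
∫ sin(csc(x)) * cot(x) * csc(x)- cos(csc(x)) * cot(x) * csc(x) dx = sqrt(2)*sin(pi/4 + 1/sin(x)) + C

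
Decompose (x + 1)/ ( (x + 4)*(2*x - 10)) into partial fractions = 1/(6*(x + 4)) + 1/(3*(x - 5))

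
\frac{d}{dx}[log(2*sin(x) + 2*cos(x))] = 1/tan(x + pi/4)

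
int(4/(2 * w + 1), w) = 2*log(-2*w - 1) + C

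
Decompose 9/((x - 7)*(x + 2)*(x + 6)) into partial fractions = 9/(52*(x + 6)) - 1/(4*(x + 2)) + 1/(13*(x - 7))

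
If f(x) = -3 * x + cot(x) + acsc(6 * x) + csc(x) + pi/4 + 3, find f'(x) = -(4*x^2*sqrt(36 - 1/x^2) + x^2*sqrt(36 - 1/x^2)/tan(x)^2 + x^2*sqrt(36 - 1/x^2)*cos(x)/sin(x)^2 + 1)/(6*x^2*sqrt(1 - 1/(36*x^2)))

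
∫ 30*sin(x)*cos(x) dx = 15*sin(x)^2 + C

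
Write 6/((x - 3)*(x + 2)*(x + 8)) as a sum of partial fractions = 1/(11*(x + 8)) - 1/(5*(x + 2)) + 6/(55*(x - 3))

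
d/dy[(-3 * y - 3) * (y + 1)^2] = -9*y^2 - 18*y - 9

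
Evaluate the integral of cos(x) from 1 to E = -sin(1) + sin(E)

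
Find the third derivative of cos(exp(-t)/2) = (4*exp(2*t)*sin(exp(-t)/2) + 6*exp(t)*cos(exp(-t)/2) - sin(exp(-t)/2))*exp(-3*t)/8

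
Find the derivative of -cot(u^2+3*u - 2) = (2*u + 3)/sin(u^2 + 3*u - 2)^2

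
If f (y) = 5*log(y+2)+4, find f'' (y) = -5/(y^2 + 4*y + 4)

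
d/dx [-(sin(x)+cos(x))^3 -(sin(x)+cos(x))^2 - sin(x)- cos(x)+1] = -3*sqrt(2)*sin(3*x + pi/4)/2 - 2*cos(2*x) - 5*sqrt(2)*cos(x + pi/4)/2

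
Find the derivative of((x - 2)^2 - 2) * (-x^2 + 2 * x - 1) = -4*x^3 + 18*x^2 - 22*x + 8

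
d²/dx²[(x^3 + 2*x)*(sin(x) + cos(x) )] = sqrt(2)*(-x^3*sin(x + pi/4) + 6*x^2*cos(x + pi/4) + 4*x*sin(x + pi/4) + 4*cos(x + pi/4))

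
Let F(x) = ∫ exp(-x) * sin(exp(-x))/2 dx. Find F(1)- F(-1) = -cos(E)/2 + cos(exp(-1))/2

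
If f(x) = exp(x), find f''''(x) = exp(x)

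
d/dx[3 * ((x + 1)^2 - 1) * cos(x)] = -3*x^2*sin(x) - 6*x*sin(x) + 6*x*cos(x) + 6*cos(x)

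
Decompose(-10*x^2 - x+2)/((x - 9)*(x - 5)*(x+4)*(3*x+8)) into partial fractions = -39/(70*(3*x + 8)) + 77/(234*(x + 4)) + 11/(36*(x - 5)) - 817/(1820*(x - 9))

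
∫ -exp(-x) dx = exp(-x) + C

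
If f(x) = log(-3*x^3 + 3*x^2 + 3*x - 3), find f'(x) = (3*x + 1)/(x^2 - 1)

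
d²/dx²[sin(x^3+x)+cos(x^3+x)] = sqrt(2)*(-9*x^4*sin(x^3 + x + pi/4) - 6*x^2*sin(x^3 + x + pi/4) + 6*x*cos(x^3 + x + pi/4) - sin(x^3 + x + pi/4))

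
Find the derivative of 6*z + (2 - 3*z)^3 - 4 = -81*z^2 + 108*z - 30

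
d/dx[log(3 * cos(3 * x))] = -3*tan(3*x)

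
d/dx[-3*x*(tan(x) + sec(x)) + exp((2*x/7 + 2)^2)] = 8*x*exp(4*x^2/49 + 8*x/7 + 4)/49 - 3*x*tan(x)^2 - 3*x*tan(x)*sec(x) - 3*x + 8*exp(4*x^2/49 + 8*x/7 + 4)/7 - 3*tan(x) - 3*sec(x)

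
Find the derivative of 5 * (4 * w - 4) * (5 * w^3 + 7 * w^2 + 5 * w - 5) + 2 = 400*w^3 + 120*w^2 - 80*w - 200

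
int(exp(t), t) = exp(t) + C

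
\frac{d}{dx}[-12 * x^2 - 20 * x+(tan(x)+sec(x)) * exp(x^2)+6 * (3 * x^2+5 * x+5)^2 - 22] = 216*x^3 + 540*x^2 + 2*x*exp(x^2)*tan(x) + 2*x*exp(x^2)/cos(x) + 636*x + exp(x^2)*sin(x)/cos(x)^2 + exp(x^2)/cos(x)^2 + 280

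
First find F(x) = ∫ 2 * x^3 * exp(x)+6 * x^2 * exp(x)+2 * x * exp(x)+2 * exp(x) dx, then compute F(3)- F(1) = -4*E + 60*exp(3)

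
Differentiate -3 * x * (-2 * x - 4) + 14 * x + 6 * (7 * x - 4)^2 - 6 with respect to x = 600*x - 310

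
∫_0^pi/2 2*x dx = pi^2/4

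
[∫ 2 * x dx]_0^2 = 4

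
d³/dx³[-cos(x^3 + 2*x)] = -27*x^6*sin(x^3 + 2*x) - 54*x^4*sin(x^3 + 2*x) + 54*x^3*cos(x^3 + 2*x) - 36*x^2*sin(x^3 + 2*x) + 36*x*cos(x^3 + 2*x) - 2*sin(x^3 + 2*x)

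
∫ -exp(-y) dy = exp(-y) + C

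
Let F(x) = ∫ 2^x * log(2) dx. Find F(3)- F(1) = 6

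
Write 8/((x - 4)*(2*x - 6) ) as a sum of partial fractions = -4/(x - 3) + 4/(x - 4)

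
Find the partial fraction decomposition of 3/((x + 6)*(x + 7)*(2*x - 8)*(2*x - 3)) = -4/(425*(2*x - 3)) - 3/(374*(x + 7)) + 1/(100*(x + 6)) + 3/(1100*(x - 4))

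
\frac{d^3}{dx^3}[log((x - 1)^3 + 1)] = (6*x^6 - 36*x^5 + 90*x^4 - 162*x^3 + 216*x^2 - 162*x + 54)/(x^9 - 9*x^8 + 36*x^7 - 81*x^6 + 108*x^5 - 81*x^4 + 27*x^3)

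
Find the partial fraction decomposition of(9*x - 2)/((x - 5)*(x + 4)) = 38/(9*(x + 4)) + 43/(9*(x - 5))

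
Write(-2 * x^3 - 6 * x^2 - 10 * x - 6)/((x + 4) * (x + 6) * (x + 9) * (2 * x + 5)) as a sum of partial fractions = 34/(91*(2*x + 5)) - 352/(65*(x + 9)) + 45/(7*(x + 6)) - 11/(5*(x + 4))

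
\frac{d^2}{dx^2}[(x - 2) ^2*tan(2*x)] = 8*x^2*tan(2*x)^3 + 8*x^2*tan(2*x) - 32*x*tan(2*x)^3 + 8*x*tan(2*x)^2 - 32*x*tan(2*x) + 8*x + 32*tan(2*x)^3 - 16*tan(2*x)^2 + 34*tan(2*x) - 16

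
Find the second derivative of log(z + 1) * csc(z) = (-z^2*log(z + 1) + 2*z^2*log(z + 1)/sin(z)^2 - 2*z*log(z + 1) + 4*z*log(z + 1)/sin(z)^2 - 2*z*cos(z)/sin(z) - log(z + 1) + 2*log(z + 1)/sin(z)^2 - 1 - 2*cos(z)/sin(z))/((z^2 + 2*z + 1)*sin(z))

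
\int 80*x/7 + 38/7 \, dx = 40*x^2/7 + 38*x/7 + C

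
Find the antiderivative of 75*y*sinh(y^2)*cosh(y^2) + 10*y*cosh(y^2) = 5*(15*sinh(y^2) + 4)*sinh(y^2)/4 + C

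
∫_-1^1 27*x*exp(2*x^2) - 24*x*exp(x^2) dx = 0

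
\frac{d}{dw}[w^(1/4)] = 1/(4*w^(3/4))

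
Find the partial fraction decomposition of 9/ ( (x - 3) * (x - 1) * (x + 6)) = 1/(7*(x + 6)) - 9/(14*(x - 1)) + 1/(2*(x - 3))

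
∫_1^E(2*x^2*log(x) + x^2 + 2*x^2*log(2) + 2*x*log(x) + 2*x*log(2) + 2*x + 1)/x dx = -4*log(2) + (1 + E)^2*log(2*E)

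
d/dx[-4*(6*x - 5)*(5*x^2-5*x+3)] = -360*x^2 + 440*x - 172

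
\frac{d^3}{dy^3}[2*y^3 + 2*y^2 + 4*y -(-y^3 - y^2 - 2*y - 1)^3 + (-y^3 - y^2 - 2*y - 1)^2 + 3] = 504*y^6 + 1008*y^5 + 1890*y^4 + 2040*y^3 + 1560*y^2 + 768*y + 186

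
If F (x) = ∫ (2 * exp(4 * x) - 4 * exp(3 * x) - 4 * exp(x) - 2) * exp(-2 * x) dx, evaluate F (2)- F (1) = -(-2 - exp(-1) + E)^2 + (-2 - exp(-2) + exp(2))^2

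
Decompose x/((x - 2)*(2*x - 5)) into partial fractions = 5/(2*x - 5) - 2/(x - 2)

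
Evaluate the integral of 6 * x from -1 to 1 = 0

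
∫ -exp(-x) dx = exp(-x) + C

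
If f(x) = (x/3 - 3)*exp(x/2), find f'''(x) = x*exp(x/2)/24 - exp(x/2)/8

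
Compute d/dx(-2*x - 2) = -2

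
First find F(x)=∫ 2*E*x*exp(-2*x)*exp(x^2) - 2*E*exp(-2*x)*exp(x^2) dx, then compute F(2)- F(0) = 0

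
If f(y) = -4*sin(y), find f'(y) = -4*cos(y)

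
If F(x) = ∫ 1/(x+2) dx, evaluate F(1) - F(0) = -log(6) + log(9)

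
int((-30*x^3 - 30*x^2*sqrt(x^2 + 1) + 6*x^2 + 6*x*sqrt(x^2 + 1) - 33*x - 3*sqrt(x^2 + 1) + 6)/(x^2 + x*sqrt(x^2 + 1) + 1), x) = -15*x^2 + 6*x - 3*log(x + sqrt(x^2 + 1)) + C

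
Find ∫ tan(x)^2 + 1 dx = tan(x) + C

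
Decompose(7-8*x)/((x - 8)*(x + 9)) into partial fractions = -79/(17*(x + 9)) - 57/(17*(x - 8))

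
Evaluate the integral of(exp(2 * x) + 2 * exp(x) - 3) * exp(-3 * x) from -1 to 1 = -exp(3) - exp(-1) - exp(-2) + exp(-3) + E + exp(2)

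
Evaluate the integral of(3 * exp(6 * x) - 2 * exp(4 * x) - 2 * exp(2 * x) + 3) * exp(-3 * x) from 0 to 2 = -exp(-2) + exp(2) + (-exp(-2) + exp(2))^3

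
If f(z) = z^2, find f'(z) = 2*z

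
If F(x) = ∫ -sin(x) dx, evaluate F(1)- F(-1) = 0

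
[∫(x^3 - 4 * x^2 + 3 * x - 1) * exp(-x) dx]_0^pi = (-pi^3 - pi + pi^2)*exp(-pi)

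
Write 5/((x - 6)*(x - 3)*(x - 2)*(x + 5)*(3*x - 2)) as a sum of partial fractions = -405/(7616*(3*x - 2)) + 5/(10472*(x + 5)) + 5/(112*(x - 2)) - 5/(168*(x - 3)) + 5/(2112*(x - 6))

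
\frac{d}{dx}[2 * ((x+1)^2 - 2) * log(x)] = (4*x^2*log(x) + 2*x^2 + 4*x*log(x) + 4*x - 2)/x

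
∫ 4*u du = 2*u^2 + C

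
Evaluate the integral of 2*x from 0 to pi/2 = pi^2/4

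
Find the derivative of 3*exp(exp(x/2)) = 3*exp(x/2 + exp(x/2))/2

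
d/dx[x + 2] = 1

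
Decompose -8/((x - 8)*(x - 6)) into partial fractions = 4/(x - 6) - 4/(x - 8)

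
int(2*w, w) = w^2 + C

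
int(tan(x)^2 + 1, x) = tan(x) + C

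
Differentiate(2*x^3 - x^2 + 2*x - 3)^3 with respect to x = 72*x^8 - 96*x^7 + 210*x^6 - 366*x^5 + 330*x^4 - 372*x^3 + 294*x^2 - 126*x + 54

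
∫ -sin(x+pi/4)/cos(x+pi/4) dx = log(3*cos(x + pi/4)) + C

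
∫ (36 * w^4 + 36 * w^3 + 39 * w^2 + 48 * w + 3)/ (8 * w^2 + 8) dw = 3*w^3/2 + 9*w^2/4 + 3*w/8 + 3*log(w^2 + 1)/4 + C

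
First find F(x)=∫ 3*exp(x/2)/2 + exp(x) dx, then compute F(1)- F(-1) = -3*exp(-1/2) - exp(-1) + E + 3*exp(1/2)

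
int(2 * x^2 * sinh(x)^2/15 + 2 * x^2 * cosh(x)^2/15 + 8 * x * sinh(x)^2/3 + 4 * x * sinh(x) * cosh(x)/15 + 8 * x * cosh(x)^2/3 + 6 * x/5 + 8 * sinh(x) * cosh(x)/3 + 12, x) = x*(x + 20)*(sinh(2*x) + 9)/15 + C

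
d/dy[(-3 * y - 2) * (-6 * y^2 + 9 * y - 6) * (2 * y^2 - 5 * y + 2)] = 180*y^4 - 480*y^3 + 333*y^2 - 12*y - 60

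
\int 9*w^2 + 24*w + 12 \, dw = 3*w^3 + 12*w^2 + 12*w + C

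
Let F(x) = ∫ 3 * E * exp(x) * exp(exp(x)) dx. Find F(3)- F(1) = -3*exp(1 + E) + 3*exp(1 + exp(3))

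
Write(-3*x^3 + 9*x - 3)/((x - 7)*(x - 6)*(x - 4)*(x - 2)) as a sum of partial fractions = 9/(40*(x - 2)) - 53/(4*(x - 4)) + 597/(8*(x - 6)) - 323/(5*(x - 7))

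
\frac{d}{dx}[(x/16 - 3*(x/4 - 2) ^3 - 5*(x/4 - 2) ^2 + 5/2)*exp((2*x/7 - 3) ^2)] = -3*x^4*exp(4*x^2/49 - 12*x/7 + 9)/392 + 167*x^3*exp(4*x^2/49 - 12*x/7 + 9)/784 - 975*x^2*exp(4*x^2/49 - 12*x/7 + 9)/448 + 3699*x*exp(4*x^2/49 - 12*x/7 + 9)/392 - 1689*exp(4*x^2/49 - 12*x/7 + 9)/112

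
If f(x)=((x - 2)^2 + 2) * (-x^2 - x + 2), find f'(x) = -4*x^3 + 9*x^2 - 14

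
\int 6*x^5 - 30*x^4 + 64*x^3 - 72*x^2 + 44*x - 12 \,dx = x^6 - 6*x^5 + 16*x^4 - 24*x^3 + 22*x^2 - 12*x + C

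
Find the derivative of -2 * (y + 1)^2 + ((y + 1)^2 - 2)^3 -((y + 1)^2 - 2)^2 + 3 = 6*y^5 + 30*y^4 + 32*y^3 - 24*y^2 - 26*y + 6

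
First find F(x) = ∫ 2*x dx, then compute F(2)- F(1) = 3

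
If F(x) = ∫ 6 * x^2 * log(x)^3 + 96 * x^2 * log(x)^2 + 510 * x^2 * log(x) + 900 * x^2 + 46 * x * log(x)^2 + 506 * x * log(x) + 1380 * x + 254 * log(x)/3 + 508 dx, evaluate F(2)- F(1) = -4022/3 + 4*log(2)/3 + 5*(2*log(2) + 13)^2 + 2*(2*log(2) + 13)^3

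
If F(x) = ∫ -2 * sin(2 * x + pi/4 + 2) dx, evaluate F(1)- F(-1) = -sqrt(2)/2 + cos(pi/4 + 4)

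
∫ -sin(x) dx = cos(x) + C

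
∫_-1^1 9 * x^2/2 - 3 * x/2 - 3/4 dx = 3/2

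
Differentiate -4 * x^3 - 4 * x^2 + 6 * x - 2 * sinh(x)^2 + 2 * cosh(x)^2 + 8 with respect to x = -12*x^2 - 8*x + 6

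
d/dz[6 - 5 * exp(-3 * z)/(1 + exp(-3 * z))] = 15*exp(3*z)/(exp(6*z) + 2*exp(3*z) + 1)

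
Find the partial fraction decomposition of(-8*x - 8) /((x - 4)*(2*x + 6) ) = -8/(7*(x + 3)) - 20/(7*(x - 4))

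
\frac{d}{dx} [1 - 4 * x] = -4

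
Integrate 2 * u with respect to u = u^2 + C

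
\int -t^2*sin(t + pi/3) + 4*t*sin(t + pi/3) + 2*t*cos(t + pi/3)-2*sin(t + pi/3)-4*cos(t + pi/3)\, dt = ((t - 2)^2 - 2)*cos(t + pi/3) + C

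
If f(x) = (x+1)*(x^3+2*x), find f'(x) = 4*x^3 + 3*x^2 + 4*x + 2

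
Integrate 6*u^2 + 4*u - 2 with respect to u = 2*u^3 + 2*u^2 - 2*u + C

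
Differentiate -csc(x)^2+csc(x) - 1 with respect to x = (-1 + 2/sin(x))*cos(x)/sin(x)^2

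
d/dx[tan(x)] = cos(x)^(-2)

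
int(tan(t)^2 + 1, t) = tan(t) + C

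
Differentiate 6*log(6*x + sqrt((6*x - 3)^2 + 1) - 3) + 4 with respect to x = (216*x + 36*sqrt(36*x^2 - 36*x + 10) - 108)/(36*x^2 + 6*x*sqrt(36*x^2 - 36*x + 10) - 36*x - 3*sqrt(36*x^2 - 36*x + 10) + 10)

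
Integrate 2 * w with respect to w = w^2 + C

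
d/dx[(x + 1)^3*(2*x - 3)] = 8*x^3 + 9*x^2 - 6*x - 7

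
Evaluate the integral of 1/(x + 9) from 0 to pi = -log(3) + log(pi/3 + 3)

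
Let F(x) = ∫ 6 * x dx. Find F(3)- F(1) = 24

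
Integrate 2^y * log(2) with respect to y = 2^y + C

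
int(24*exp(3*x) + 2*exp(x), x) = (8*exp(2*x) + 2)*exp(x) + C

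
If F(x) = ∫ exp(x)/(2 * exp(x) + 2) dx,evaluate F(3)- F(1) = -log(1 + E)/2 + log(1 + exp(3))/2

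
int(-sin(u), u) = cos(u) + C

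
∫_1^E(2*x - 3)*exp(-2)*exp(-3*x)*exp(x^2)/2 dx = -exp(-4)/2 + exp(-3*E - 2 + exp(2))/2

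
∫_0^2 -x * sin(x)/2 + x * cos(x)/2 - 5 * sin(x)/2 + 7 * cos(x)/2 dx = -3 + 4*cos(2) + 4*sin(2)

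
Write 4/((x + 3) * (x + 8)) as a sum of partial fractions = -4/(5*(x + 8)) + 4/(5*(x + 3))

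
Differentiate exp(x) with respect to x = exp(x)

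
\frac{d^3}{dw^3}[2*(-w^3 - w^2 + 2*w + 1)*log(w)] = (-12*w^3*log(w) - 22*w^3 - 4*w^2 - 4*w + 4)/w^3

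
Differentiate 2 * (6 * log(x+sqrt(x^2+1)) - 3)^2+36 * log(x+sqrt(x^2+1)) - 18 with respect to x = (144*x*log(x + sqrt(x^2 + 1)) - 36*x + 144*sqrt(x^2 + 1)*log(x + sqrt(x^2 + 1)) - 36*sqrt(x^2 + 1))/(x^2 + x*sqrt(x^2 + 1) + 1)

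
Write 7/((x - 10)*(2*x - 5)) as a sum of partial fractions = -14/(15*(2*x - 5)) + 7/(15*(x - 10))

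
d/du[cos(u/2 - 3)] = -sin(u/2 - 3)/2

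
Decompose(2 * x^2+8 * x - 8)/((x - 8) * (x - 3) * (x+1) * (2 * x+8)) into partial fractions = 1/(63*(x + 4)) - 7/(108*(x + 1)) - 17/(140*(x - 3)) + 23/(135*(x - 8))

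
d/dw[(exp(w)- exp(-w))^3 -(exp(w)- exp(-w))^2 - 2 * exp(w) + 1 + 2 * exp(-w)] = (3*exp(6*w) - 2*exp(5*w) - 5*exp(4*w) - 5*exp(2*w) + 2*exp(w) + 3)*exp(-3*w)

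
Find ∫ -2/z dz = -2*log(3*z) + C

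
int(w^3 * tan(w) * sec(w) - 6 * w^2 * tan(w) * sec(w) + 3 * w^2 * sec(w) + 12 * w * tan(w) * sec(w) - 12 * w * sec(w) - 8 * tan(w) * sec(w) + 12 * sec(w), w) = (w - 2)^3*sec(w) + C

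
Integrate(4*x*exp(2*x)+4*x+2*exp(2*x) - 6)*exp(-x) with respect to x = 4*(2*x - 1)*sinh(x) + C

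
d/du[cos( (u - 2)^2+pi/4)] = -2*u*sin(u^2 - 4*u + pi/4 + 4) + 4*sin(u^2 - 4*u + pi/4 + 4)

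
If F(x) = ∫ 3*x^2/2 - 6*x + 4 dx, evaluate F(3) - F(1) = -3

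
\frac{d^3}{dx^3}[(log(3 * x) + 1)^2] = (4*log(x) - 2 + 4*log(3))/x^3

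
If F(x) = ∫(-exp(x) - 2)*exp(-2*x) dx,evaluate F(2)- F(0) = -2 + exp(-4) + exp(-2)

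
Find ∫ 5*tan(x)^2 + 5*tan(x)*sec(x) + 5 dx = 5*tan(x) + 5/cos(x) + C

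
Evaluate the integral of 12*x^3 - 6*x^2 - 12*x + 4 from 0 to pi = (-2 + 3*pi)*(-2*pi + pi^3)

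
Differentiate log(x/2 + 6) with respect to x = 1/(x + 12)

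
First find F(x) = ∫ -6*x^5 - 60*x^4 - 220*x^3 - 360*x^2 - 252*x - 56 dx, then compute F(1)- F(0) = -370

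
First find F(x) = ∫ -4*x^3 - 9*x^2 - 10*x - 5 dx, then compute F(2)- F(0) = -70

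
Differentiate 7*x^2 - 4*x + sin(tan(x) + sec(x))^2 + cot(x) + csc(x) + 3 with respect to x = 14*x + sin(2*(tan(x) + 1/cos(x)))*tan(x)^2 + sin(2*(tan(x) + 1/cos(x))) - cot(x)^2 - cot(x)*csc(x) - 5 + (cos(-x + 2*tan(x) + 2/cos(x)) - cos(x + 2*tan(x) + 2/cos(x)))/(cos(2*x) + 1)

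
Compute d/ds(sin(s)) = cos(s)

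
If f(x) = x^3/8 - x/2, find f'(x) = 3*x^2/8 - 1/2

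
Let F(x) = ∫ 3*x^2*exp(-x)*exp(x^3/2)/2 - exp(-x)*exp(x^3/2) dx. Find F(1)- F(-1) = -exp(1/2) + exp(-1/2)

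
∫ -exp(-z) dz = exp(-z) + C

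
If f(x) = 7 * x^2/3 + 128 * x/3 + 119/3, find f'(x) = 14*x/3 + 128/3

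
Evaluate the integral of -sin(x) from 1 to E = cos(E) - cos(1)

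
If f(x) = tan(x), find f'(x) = cos(x)^(-2)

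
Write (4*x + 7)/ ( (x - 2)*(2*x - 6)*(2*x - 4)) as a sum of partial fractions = -19/(4*(x - 2)) - 15/(4*(x - 2)^2) + 19/(4*(x - 3))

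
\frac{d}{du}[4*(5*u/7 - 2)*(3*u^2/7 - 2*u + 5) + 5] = 180*u^2/49 - 128*u/7 + 212/7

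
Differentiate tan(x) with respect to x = cos(x)^(-2)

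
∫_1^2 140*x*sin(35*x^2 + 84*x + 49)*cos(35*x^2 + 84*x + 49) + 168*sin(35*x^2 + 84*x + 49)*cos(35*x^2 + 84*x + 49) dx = cos(336)/2 - cos(714)/2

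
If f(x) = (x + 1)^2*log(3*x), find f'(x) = (2*x^2*log(x) + x^2 + 2*x^2*log(3) + 2*x*log(x) + 2*x + 2*x*log(3) + 1)/x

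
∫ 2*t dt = t^2 + C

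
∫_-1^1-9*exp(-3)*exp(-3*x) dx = -3 + 3*exp(-6)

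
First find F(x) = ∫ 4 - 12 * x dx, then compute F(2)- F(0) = -16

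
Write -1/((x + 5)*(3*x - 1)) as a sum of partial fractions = -3/(16*(3*x - 1)) + 1/(16*(x + 5))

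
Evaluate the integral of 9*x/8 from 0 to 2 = 9/4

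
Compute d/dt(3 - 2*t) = -2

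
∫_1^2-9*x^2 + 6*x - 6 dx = -18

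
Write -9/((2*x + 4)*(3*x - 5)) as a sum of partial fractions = -27/(22*(3*x - 5)) + 9/(22*(x + 2))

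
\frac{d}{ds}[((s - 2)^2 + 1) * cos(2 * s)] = -2*s^2*sin(2*s) + 8*s*sin(2*s) + 2*s*cos(2*s) - 10*sin(2*s) - 4*cos(2*s)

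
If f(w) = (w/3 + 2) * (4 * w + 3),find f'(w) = 8*w/3 + 9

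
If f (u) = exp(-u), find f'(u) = -exp(-u)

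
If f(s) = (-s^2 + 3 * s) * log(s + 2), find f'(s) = (-2*s^2*log(s + 2) - s^2 - s*log(s + 2) + 3*s + 6*log(s + 2))/(s + 2)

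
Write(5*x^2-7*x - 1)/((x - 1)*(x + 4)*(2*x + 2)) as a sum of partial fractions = 107/(30*(x + 4)) - 11/(12*(x + 1)) - 3/(20*(x - 1))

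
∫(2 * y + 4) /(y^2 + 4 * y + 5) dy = log((y + 2)^2 + 1) + C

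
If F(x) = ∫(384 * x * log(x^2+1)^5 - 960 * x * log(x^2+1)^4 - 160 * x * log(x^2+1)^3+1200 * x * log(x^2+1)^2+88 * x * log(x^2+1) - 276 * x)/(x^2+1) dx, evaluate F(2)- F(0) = -6*log(5) - 4*(-2*log(5)^2 + 3 + 2*log(5))^3 + 7*(-2*log(5)^2 + 3 + 2*log(5))^2 + 6*log(5)^2 + 45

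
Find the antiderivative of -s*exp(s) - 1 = -(s - 1)*(exp(s) + 1) + C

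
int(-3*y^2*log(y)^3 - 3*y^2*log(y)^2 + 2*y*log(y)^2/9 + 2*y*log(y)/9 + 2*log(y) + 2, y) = y*(-9*y^2*log(y)^2 + y*log(y) + 18)*log(y)/9 + C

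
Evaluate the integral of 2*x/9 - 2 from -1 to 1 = -4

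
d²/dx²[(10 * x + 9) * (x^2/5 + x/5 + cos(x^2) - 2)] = -40*x^3*cos(x^2) - 36*x^2*cos(x^2) - 60*x*sin(x^2) + 12*x - 18*sin(x^2) + 38/5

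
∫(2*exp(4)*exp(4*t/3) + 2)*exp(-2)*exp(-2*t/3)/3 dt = 2*sinh(2*t/3 + 2) + C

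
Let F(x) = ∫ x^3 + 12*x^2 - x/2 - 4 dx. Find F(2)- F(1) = 27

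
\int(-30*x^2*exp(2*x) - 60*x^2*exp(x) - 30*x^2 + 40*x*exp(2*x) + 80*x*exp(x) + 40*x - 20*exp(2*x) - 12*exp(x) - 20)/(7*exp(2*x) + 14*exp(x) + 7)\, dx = 2*(-(exp(x) + 1)*(5*x^3 - 10*x^2 + 10*x - 21) + 14*exp(x))/(7*(exp(x) + 1)) + C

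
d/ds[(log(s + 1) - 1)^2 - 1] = (2*log(s + 1) - 2)/(s + 1)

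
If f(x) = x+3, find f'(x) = 1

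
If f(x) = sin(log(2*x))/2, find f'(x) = cos(log(x) + log(2))/(2*x)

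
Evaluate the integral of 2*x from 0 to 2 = 4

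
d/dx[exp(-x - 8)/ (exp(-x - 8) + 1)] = -exp(x + 8)/(exp(16)*exp(2*x) + 2*exp(8)*exp(x) + 1)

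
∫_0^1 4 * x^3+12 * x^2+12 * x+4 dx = 15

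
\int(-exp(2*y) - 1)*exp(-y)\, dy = -2*sinh(y) + C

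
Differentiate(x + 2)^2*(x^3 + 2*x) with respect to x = 5*x^4 + 16*x^3 + 18*x^2 + 16*x + 8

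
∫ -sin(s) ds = cos(s) + C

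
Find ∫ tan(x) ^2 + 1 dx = tan(x) + C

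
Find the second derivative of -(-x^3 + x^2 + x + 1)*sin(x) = -x^3*sin(x) + x^2*sin(x) + 6*x^2*cos(x) + 7*x*sin(x) - 4*x*cos(x) - sin(x) - 2*cos(x)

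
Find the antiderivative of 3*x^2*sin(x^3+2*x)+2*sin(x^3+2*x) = -cos(x*(x^2 + 2)) + C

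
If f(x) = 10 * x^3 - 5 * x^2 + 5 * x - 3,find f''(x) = 60*x - 10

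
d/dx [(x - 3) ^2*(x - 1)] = 3*x^2 - 14*x + 15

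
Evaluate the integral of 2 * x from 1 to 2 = 3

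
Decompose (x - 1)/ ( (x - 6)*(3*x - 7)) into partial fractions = -4/(11*(3*x - 7)) + 5/(11*(x - 6))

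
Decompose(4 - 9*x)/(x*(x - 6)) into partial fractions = -25/(3*(x - 6)) - 2/(3*x)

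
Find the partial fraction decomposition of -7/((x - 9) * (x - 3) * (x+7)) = -7/(160*(x + 7)) + 7/(60*(x - 3)) - 7/(96*(x - 9))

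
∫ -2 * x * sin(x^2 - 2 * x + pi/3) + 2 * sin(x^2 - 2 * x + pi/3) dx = cos(x^2 - 2*x + pi/3) + C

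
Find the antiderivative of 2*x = x^2 + C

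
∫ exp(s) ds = exp(s) + C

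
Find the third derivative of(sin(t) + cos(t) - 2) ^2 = -8*cos(2*t) + 4*sqrt(2)*cos(t + pi/4)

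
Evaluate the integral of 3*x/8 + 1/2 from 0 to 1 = 11/16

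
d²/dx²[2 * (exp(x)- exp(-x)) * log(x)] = (2*x^2*exp(2*x)*log(x) - 2*x^2*log(x) + 4*x*exp(2*x) + 4*x - 2*exp(2*x) + 2)*exp(-x)/x^2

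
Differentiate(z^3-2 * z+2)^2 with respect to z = 6*z^5 - 16*z^3 + 12*z^2 + 8*z - 8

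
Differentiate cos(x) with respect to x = -sin(x)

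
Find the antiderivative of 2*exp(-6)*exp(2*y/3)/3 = exp(2*y/3 - 6) + C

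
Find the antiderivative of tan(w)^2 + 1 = tan(w) + C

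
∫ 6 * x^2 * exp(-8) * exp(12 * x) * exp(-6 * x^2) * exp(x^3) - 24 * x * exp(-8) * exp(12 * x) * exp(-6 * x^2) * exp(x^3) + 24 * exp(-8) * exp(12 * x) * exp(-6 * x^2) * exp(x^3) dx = 2*exp((x - 2)^3) + C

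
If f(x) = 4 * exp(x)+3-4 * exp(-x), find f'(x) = (4*exp(2*x) + 4)*exp(-x)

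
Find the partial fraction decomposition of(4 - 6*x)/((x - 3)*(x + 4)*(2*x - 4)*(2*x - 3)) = -20/(33*(2*x - 3)) - 1/(33*(x + 4)) + 2/(3*(x - 2)) - 1/(3*(x - 3))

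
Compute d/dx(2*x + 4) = 2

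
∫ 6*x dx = 3*x^2 + C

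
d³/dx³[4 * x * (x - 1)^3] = 96*x - 72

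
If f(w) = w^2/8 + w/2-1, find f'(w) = w/4 + 1/2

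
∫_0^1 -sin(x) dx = -1 + cos(1)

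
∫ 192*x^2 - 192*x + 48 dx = 64*x^3 - 96*x^2 + 48*x + C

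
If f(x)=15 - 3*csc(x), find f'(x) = 3*cot(x)*csc(x)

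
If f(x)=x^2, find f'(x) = 2*x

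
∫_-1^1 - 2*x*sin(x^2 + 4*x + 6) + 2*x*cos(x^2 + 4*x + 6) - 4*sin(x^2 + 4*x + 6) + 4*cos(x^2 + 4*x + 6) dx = sin(11) - sin(3) + cos(11) - cos(3)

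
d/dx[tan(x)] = cos(x)^(-2)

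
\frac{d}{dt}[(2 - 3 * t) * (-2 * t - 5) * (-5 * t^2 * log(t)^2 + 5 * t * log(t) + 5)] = -120*t^3*log(t)^2 - 60*t^3*log(t) - 165*t^2*log(t)^2 - 20*t^2*log(t) + 30*t^2 + 100*t*log(t)^2 + 210*t*log(t) + 115*t - 50*log(t) + 5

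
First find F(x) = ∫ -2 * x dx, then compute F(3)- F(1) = -8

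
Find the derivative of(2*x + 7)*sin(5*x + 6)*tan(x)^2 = (4*x*sin(5*x + 6)*tan(x)^2 + 4*x*sin(5*x + 6) + 10*x*cos(5*x + 6)*tan(x) + 14*sin(5*x + 6)*tan(x)^2 + 2*sin(5*x + 6)*tan(x) + 14*sin(5*x + 6) + 35*cos(5*x + 6)*tan(x))*tan(x)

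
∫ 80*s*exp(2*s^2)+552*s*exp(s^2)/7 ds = (20*exp(s^2) + 276/7)*exp(s^2) + C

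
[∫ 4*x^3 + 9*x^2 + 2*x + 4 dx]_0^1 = 9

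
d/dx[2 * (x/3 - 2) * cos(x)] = -2*x*sin(x)/3 + 4*sin(x) + 2*cos(x)/3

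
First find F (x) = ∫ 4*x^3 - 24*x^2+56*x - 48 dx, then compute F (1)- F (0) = -27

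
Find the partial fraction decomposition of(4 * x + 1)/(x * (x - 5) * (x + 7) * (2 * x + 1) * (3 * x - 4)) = -513/(12100*(3*x - 4)) + 16/(1573*(2*x + 1)) - 9/(9100*(x + 7)) + 7/(2420*(x - 5)) + 1/(140*x)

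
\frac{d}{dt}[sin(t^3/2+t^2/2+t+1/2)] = (3*t^2/2 + t + 1)*cos(t^3/2 + t^2/2 + t + 1/2)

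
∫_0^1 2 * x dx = 1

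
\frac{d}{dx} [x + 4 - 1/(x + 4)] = (x^2 + 8*x + 17)/(x^2 + 8*x + 16)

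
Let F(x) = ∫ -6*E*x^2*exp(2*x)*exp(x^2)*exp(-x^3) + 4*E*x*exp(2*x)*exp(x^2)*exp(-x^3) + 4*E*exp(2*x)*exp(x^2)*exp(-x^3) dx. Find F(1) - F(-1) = -2*E + 2*exp(3)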